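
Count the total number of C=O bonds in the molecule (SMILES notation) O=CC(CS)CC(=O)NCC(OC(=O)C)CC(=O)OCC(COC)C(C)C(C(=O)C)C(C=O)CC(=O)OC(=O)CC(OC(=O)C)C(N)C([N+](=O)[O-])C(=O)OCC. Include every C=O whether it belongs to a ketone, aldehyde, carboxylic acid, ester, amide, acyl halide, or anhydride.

OHC: aldehyde, 1 C=O (running total 1).
CH2CONHCH2: amide, 1 C=O (running total 2).
CH(OCOCH3): ester, 1 C=O (running total 3).
CH2COOCH2: ester, 1 C=O (running total 4).
CH(COCH3): ketone, 1 C=O (running total 5).
CH(CHO): aldehyde, 1 C=O (running total 6).
CH2CO-O-COCH2: anhydride, 2 C=O (running total 8).
CH(OCOCH3): ester, 1 C=O (running total 9).
COOCH2CH3: ester, 1 C=O (running total 10).

10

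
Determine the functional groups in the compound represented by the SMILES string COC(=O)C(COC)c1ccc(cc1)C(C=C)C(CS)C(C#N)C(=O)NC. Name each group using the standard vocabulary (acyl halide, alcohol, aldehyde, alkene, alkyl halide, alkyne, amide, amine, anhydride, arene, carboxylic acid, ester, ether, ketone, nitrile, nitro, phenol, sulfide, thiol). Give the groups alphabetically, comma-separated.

Reading the structure from left to right:
  CH3OOC: CH3O–C(=O)–: carbonyl C bonded to C and to –OCH3 → ester (not ketone + ether).
  CH(CH2OCH3): pendant –CH2OCH3: C–O–C linkage → ether.
  C6H4: para-disubstituted benzene ring → arene.
  CH(CH=CH2): pendant –CH=CH2: C=C double bond → alkene.
  CH(CH2SH): pendant –CH2SH → thiol.
  CH(CN): pendant –C≡N: nitrile.
  CONHCH3: –C(=O)NHCH3: carbonyl C bonded to C and to N → amide (the N is not an amine).

alkene, amide, arene, ester, ether, nitrile, thiol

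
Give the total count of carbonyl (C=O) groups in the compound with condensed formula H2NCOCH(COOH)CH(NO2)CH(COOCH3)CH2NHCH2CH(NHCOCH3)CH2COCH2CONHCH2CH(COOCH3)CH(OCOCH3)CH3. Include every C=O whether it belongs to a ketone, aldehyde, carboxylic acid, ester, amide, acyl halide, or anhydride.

8

H2NCO: amide, 1 C=O (running total 1).
CH(COOH): carboxylic acid, 1 C=O (running total 2).
CH(COOCH3): ester, 1 C=O (running total 3).
CH(NHCOCH3): amide, 1 C=O (running total 4).
CO: ketone, 1 C=O (running total 5).
CH2CONHCH2: amide, 1 C=O (running total 6).
CH(COOCH3): ester, 1 C=O (running total 7).
CH(OCOCH3): ester, 1 C=O (running total 8).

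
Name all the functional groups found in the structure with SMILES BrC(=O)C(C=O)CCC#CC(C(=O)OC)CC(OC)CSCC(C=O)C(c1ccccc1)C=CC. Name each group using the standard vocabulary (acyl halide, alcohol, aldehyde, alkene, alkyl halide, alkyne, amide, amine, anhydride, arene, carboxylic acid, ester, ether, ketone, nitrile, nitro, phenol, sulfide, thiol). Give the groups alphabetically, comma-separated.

Reading the structure from left to right:
  BrCO: –C(=O)Br: carbonyl C bonded to C and to a halogen → acyl halide (not alkyl halide).
  CH(CHO): pendant –CHO: carbonyl C bonded to C and H → aldehyde.
  C≡C: C≡C triple bond → alkyne.
  CH(COOCH3): pendant –COOCH3: carbonyl C bonded to C and –OCH3 → ester.
  CH(OCH3): pendant –OCH3: C–O–C with sp³ C, no adjacent C=O → ether.
  CH2SCH2: C–S–C linkage → sulfide (thioether).
  CH(CHO): pendant –CHO: carbonyl C bonded to C and H → aldehyde.
  CH(C6H5): pendant –C6H5: benzene ring → arene.
  CH=CH: C=C double bond → alkene.

acyl halide, aldehyde, alkene, alkyne, arene, ester, ether, sulfide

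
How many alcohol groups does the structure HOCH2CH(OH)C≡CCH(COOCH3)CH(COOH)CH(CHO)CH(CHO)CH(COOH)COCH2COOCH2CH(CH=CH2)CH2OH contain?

3

HO– on an sp³ carbon → alcohol.
–OH on an sp³ carbon → alcohol (secondary).
C≡C triple bond → alkyne.
pendant –COOCH3: carbonyl C bonded to C and –OCH3 → ester.
pendant –COOH: carbonyl C bonded to C and –OH → carboxylic acid.
pendant –CHO: carbonyl C bonded to C and H → aldehyde.
pendant –CHO: carbonyl C bonded to C and H → aldehyde.
pendant –COOH: carbonyl C bonded to C and –OH → carboxylic acid.
–C(=O)– with carbon on both sides → ketone.
–C(=O)–O–C with C on the carbonyl side → ester.
pendant –CH=CH2: C=C double bond → alkene.
–OH on an sp³ carbon → alcohol.
Alcohol appears at: HOCH2, CH(OH), CH2OH → 3.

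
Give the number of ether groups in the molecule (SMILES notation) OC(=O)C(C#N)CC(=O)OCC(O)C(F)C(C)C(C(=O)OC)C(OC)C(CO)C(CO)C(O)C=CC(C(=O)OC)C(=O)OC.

1

–COOH: carbonyl C bonded to –OH and C → carboxylic acid (the –OH is not a separate alcohol).
pendant –C≡N: nitrile.
–C(=O)–O–C with C on the carbonyl side → ester.
–OH on an sp³ carbon → alcohol (secondary).
halogen on an sp³ carbon → alkyl halide.
pendant –COOCH3: carbonyl C bonded to C and –OCH3 → ester.
pendant –OCH3: C–O–C with sp³ C, no adjacent C=O → ether.
pendant –CH2OH on an sp³ backbone C → alcohol.
pendant –CH2OH on an sp³ backbone C → alcohol.
–OH on an sp³ carbon → alcohol (secondary).
C=C double bond → alkene.
pendant –COOCH3: carbonyl C bonded to C and –OCH3 → ester.
–C(=O)OCH3: carbonyl C bonded to C and to –OCH3 → ester (not ketone + ether).
Ether appears at: CH(OCH3) → 1.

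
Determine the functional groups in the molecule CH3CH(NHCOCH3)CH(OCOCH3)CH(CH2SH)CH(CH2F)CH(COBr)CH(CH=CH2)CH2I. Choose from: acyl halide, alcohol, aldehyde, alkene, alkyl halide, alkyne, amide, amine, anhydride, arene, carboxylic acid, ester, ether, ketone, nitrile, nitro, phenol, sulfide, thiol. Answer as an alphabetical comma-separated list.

acyl halide, alkene, alkyl halide, amide, ester, thiol

pendant –NHC(=O)CH3: N bonded to a carbonyl → amide (not amine).
pendant –OC(=O)CH3: an acyloxy group → ester.
pendant –CH2SH → thiol.
pendant –CH2X: halogen on sp³ carbon → alkyl halide.
pendant –C(=O)X: carbonyl C bonded to C and halogen → acyl halide.
pendant –CH=CH2: C=C double bond → alkene.
halogen on an sp³ carbon → alkyl halide.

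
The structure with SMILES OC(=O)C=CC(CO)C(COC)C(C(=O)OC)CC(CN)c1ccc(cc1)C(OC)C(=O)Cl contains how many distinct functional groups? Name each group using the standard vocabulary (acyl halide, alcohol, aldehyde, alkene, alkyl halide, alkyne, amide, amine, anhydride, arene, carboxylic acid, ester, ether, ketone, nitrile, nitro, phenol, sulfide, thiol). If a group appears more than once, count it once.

8

–COOH: carbonyl C bonded to –OH and C → carboxylic acid (the –OH is not a separate alcohol).
C=C double bond → alkene.
pendant –CH2OH on an sp³ backbone C → alcohol.
pendant –CH2OCH3: C–O–C linkage → ether.
pendant –COOCH3: carbonyl C bonded to C and –OCH3 → ester.
pendant –CH2NH2: N on sp³ C, no adjacent C=O → amine.
para-disubstituted benzene ring → arene.
pendant –OCH3: C–O–C with sp³ C, no adjacent C=O → ether.
–C(=O)Cl: carbonyl C bonded to C and to a halogen → acyl halide (not alkyl halide).
Distinct types present: acyl halide, alcohol, alkene, amine, arene, carboxylic acid, ester, ether.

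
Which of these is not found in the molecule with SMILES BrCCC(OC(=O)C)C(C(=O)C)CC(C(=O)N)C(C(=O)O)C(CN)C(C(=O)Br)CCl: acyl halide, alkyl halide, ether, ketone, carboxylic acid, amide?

amide: present (CH(CONH2) — pendant –CONH2: carbonyl C bonded to C and N → amide).
alkyl halide: present (BrCH2 — halogen on an sp³ carbon → alkyl halide).
ketone: present (CH(COCH3) — pendant –COCH3: carbonyl C bonded to two carbons → ketone).
acyl halide: present (CH(COBr) — pendant –C(=O)X: carbonyl C bonded to C and halogen → acyl halide).
carboxylic acid: present (CH(COOH) — pendant –COOH: carbonyl C bonded to C and –OH → carboxylic acid).
ether: absent. In CH(OCOCH3), the C–O–C oxygen is adjacent to a C=O, so it belongs to an ester, not an ether.

ether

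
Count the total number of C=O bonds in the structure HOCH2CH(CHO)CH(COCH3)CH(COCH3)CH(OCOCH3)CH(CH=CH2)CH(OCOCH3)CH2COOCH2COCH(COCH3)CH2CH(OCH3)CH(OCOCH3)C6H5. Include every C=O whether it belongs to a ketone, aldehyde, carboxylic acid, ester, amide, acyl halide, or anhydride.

9

CH(CHO): aldehyde, 1 C=O (running total 1).
CH(COCH3): ketone, 1 C=O (running total 2).
CH(COCH3): ketone, 1 C=O (running total 3).
CH(OCOCH3): ester, 1 C=O (running total 4).
CH(OCOCH3): ester, 1 C=O (running total 5).
CH2COOCH2: ester, 1 C=O (running total 6).
CO: ketone, 1 C=O (running total 7).
CH(COCH3): ketone, 1 C=O (running total 8).
CH(OCOCH3): ester, 1 C=O (running total 9).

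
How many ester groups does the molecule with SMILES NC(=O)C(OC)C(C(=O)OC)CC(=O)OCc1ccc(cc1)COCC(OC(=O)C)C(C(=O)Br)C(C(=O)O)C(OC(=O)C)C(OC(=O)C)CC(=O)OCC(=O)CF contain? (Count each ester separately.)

6

–C(=O)NH2: carbonyl C bonded to C and to N → amide (the N is not a separate amine).
pendant –OCH3: C–O–C with sp³ C, no adjacent C=O → ether.
pendant –COOCH3: carbonyl C bonded to C and –OCH3 → ester.
–C(=O)–O–C with C on the carbonyl side → ester.
para-disubstituted benzene ring → arene.
C–O–C with sp³ carbons on both sides and no adjacent C=O → ether.
pendant –OC(=O)CH3: an acyloxy group → ester.
pendant –C(=O)X: carbonyl C bonded to C and halogen → acyl halide.
pendant –COOH: carbonyl C bonded to C and –OH → carboxylic acid.
pendant –OC(=O)CH3: an acyloxy group → ester.
pendant –OC(=O)CH3: an acyloxy group → ester.
–C(=O)–O–C with C on the carbonyl side → ester.
–C(=O)– with carbon on both sides → ketone.
halogen on an sp³ carbon → alkyl halide.
Ester appears at: CH(COOCH3), CH2COOCH2, CH(OCOCH3), CH(OCOCH3), CH(OCOCH3), CH2COOCH2 → 6.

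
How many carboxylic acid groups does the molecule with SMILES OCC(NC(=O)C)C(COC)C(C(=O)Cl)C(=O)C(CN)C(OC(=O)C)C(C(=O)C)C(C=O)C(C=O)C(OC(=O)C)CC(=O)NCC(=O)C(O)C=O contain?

Taking each segment in turn:
  HOCH2: HO– on an sp³ carbon → alcohol.
  CH(NHCOCH3): pendant –NHC(=O)CH3: N bonded to a carbonyl → amide (not amine).
  CH(CH2OCH3): pendant –CH2OCH3: C–O–C linkage → ether.
  CH(COCl): pendant –C(=O)X: carbonyl C bonded to C and halogen → acyl halide.
  CO: –C(=O)– with carbon on both sides → ketone.
  CH(CH2NH2): pendant –CH2NH2: N on sp³ C, no adjacent C=O → amine.
  CH(OCOCH3): pendant –OC(=O)CH3: an acyloxy group → ester.
  CH(COCH3): pendant –COCH3: carbonyl C bonded to two carbons → ketone.
  CH(CHO): pendant –CHO: carbonyl C bonded to C and H → aldehyde.
  CH(CHO): pendant –CHO: carbonyl C bonded to C and H → aldehyde.
  CH(OCOCH3): pendant –OC(=O)CH3: an acyloxy group → ester.
  CH2CONHCH2: –C(=O)–N– linkage → amide (the N is not an amine).
  CO: –C(=O)– with carbon on both sides → ketone.
  CH(OH): –OH on an sp³ carbon → alcohol (secondary).
  CHO: terminal –CHO: carbonyl C bonded to H and C → aldehyde.
No segment is a carboxylic acid: HOCH2 is alcohol, not carboxylic acid; CH(NHCOCH3) is amide, not carboxylic acid; CH(OCOCH3) is ester, not carboxylic acid. → 0.

0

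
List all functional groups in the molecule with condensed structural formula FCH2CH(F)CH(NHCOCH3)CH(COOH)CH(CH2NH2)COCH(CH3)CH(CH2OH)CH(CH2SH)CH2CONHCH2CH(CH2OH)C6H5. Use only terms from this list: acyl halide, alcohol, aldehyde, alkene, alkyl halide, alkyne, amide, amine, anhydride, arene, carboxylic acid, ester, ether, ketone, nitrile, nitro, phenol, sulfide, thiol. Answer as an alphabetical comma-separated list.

alcohol, alkyl halide, amide, amine, arene, carboxylic acid, ketone, thiol

halogen on an sp³ carbon → alkyl halide.
halogen on an sp³ carbon → alkyl halide.
pendant –NHC(=O)CH3: N bonded to a carbonyl → amide (not amine).
pendant –COOH: carbonyl C bonded to C and –OH → carboxylic acid.
pendant –CH2NH2: N on sp³ C, no adjacent C=O → amine.
–C(=O)– with carbon on both sides → ketone.
pendant –CH2OH on an sp³ backbone C → alcohol.
pendant –CH2SH → thiol.
–C(=O)–N– linkage → amide (the N is not an amine).
pendant –CH2OH on an sp³ backbone C → alcohol.
–C6H5 phenyl ring → arene.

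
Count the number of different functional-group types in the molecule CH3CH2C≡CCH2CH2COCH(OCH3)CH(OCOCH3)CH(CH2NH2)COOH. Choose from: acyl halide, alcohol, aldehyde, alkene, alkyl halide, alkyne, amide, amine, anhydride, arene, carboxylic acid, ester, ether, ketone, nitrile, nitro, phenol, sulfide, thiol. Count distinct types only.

6

Taking each segment in turn:
  C≡C: C≡C triple bond → alkyne.
  CO: –C(=O)– with carbon on both sides → ketone.
  CH(OCH3): pendant –OCH3: C–O–C with sp³ C, no adjacent C=O → ether.
  CH(OCOCH3): pendant –OC(=O)CH3: an acyloxy group → ester.
  CH(CH2NH2): pendant –CH2NH2: N on sp³ C, no adjacent C=O → amine.
  COOH: –COOH: carbonyl C bonded to –OH and C → carboxylic acid (the –OH is not a separate alcohol).
Distinct types present: alkyne, amine, carboxylic acid, ester, ether, ketone.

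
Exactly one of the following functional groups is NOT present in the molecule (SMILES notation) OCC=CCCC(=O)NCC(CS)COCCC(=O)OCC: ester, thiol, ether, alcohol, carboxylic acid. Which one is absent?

carboxylic acid

alcohol: present (HOCH2 — HO– on an sp³ carbon → alcohol).
ether: present (CH2OCH2 — C–O–C with sp³ carbons on both sides and no adjacent C=O → ether).
ester: present (COOCH2CH3 — –C(=O)OCH2CH3: carbonyl C bonded to C and to –OEt → ester).
thiol: present (CH(CH2SH) — pendant –CH2SH → thiol).
carboxylic acid: absent. In COOCH2CH3, the acyl oxygen is bonded to carbon (–O–C), not to H, so this is an ester. In CH2CONHCH2, the carbonyl is bonded to nitrogen, not to –OH; that is an amide.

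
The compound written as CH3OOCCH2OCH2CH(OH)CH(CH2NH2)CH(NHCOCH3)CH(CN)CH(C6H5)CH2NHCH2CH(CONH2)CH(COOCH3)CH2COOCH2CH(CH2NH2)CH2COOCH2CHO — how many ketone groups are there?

CH3O–C(=O)–: carbonyl C bonded to C and to –OCH3 → ester (not ketone + ether).
C–O–C with sp³ carbons on both sides and no adjacent C=O → ether.
–OH on an sp³ carbon → alcohol (secondary).
pendant –CH2NH2: N on sp³ C, no adjacent C=O → amine.
pendant –NHC(=O)CH3: N bonded to a carbonyl → amide (not amine).
pendant –C≡N: nitrile.
pendant –C6H5: benzene ring → arene.
C–N–C with sp³ carbons and no adjacent C=O → amine (secondary).
pendant –CONH2: carbonyl C bonded to C and N → amide.
pendant –COOCH3: carbonyl C bonded to C and –OCH3 → ester.
–C(=O)–O–C with C on the carbonyl side → ester.
pendant –CH2NH2: N on sp³ C, no adjacent C=O → amine.
–C(=O)–O–C with C on the carbonyl side → ester.
terminal –CHO: carbonyl C bonded to H and C → aldehyde.
No segment is a ketone: CH3OOC is ester, not ketone; CH(NHCOCH3) is amide, not ketone; CH(CONH2) is amide, not ketone. → 0.

0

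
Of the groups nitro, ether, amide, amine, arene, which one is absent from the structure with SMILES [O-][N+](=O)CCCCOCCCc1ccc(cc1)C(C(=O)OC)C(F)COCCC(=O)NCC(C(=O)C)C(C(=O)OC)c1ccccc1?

amine

ether: present (CH2OCH2 — C–O–C with sp³ carbons on both sides and no adjacent C=O → ether).
arene: present (C6H4 — para-disubstituted benzene ring → arene).
nitro: present (O2NCH2 — –NO2 on carbon → nitro group).
amide: present (CH2CONHCH2 — –C(=O)–N– linkage → amide (the N is not an amine)).
amine: absent. In CH2CONHCH2, the nitrogen is bonded directly to a carbonyl carbon, making it part of an amide, not a free amine.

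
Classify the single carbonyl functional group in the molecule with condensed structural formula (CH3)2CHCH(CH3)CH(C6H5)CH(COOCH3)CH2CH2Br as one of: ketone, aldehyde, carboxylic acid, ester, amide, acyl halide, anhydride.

ester

The carbonyl is in the CH(COOCH3) segment: pendant –COOCH3: carbonyl C bonded to C and –OCH3 → ester.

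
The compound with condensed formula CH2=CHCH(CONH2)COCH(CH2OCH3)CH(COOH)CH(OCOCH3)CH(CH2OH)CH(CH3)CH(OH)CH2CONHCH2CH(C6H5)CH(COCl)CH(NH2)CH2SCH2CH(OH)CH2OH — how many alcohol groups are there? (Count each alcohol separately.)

C=C double bond → alkene.
pendant –CONH2: carbonyl C bonded to C and N → amide.
–C(=O)– with carbon on both sides → ketone.
pendant –CH2OCH3: C–O–C linkage → ether.
pendant –COOH: carbonyl C bonded to C and –OH → carboxylic acid.
pendant –OC(=O)CH3: an acyloxy group → ester.
pendant –CH2OH on an sp³ backbone C → alcohol.
–OH on an sp³ carbon → alcohol (secondary).
–C(=O)–N– linkage → amide (the N is not an amine).
pendant –C6H5: benzene ring → arene.
pendant –C(=O)X: carbonyl C bonded to C and halogen → acyl halide.
–NH2 on an sp³ carbon with no adjacent C=O → amine.
C–S–C linkage → sulfide (thioether).
–OH on an sp³ carbon → alcohol (secondary).
–OH on an sp³ carbon → alcohol.
Alcohol appears at: CH(CH2OH), CH(OH), CH(OH), CH2OH → 4.

4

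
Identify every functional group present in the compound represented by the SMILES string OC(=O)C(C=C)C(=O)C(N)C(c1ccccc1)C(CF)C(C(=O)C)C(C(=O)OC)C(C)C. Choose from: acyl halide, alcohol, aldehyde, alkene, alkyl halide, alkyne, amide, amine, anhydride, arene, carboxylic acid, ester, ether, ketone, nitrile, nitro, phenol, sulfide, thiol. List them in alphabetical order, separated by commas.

–COOH: carbonyl C bonded to –OH and C → carboxylic acid (the –OH is not a separate alcohol).
pendant –CH=CH2: C=C double bond → alkene.
–C(=O)– with carbon on both sides → ketone.
–NH2 on an sp³ carbon with no adjacent C=O → amine.
pendant –C6H5: benzene ring → arene.
pendant –CH2X: halogen on sp³ carbon → alkyl halide.
pendant –COCH3: carbonyl C bonded to two carbons → ketone.
pendant –COOCH3: carbonyl C bonded to C and –OCH3 → ester.

alkene, alkyl halide, amine, arene, carboxylic acid, ester, ketone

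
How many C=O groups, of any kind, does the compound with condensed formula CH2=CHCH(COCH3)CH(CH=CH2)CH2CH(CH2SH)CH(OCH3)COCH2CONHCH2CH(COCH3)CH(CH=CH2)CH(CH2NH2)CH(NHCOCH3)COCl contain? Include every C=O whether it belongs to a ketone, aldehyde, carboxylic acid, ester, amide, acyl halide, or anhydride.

CH(COCH3): ketone, 1 C=O (running total 1).
CO: ketone, 1 C=O (running total 2).
CH2CONHCH2: amide, 1 C=O (running total 3).
CH(COCH3): ketone, 1 C=O (running total 4).
CH(NHCOCH3): amide, 1 C=O (running total 5).
COCl: acyl halide, 1 C=O (running total 6).

6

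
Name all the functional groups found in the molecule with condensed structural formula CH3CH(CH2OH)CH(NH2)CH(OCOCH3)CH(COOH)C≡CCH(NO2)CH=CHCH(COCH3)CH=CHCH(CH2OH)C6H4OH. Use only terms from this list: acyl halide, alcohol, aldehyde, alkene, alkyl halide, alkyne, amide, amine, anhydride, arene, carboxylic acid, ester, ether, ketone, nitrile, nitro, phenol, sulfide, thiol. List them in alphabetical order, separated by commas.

alcohol, alkene, alkyne, amine, arene, carboxylic acid, ester, ketone, nitro, phenol

pendant –CH2OH on an sp³ backbone C → alcohol.
–NH2 on an sp³ carbon with no adjacent C=O → amine.
pendant –OC(=O)CH3: an acyloxy group → ester.
pendant –COOH: carbonyl C bonded to C and –OH → carboxylic acid.
C≡C triple bond → alkyne.
–NO2 on an sp³ carbon → nitro (the N=O is not a carbonyl).
C=C double bond → alkene.
pendant –COCH3: carbonyl C bonded to two carbons → ketone.
C=C double bond → alkene.
pendant –CH2OH on an sp³ backbone C → alcohol.
–OH attached directly to an aromatic ring → phenol (not alcohol); the ring itself is an arene.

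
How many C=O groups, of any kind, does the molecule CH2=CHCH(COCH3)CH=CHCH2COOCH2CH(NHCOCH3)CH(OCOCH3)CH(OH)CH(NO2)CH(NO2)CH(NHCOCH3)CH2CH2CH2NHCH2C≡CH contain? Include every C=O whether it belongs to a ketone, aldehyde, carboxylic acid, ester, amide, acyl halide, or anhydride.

5

CH(COCH3): ketone, 1 C=O (running total 1).
CH2COOCH2: ester, 1 C=O (running total 2).
CH(NHCOCH3): amide, 1 C=O (running total 3).
CH(OCOCH3): ester, 1 C=O (running total 4).
CH(NHCOCH3): amide, 1 C=O (running total 5).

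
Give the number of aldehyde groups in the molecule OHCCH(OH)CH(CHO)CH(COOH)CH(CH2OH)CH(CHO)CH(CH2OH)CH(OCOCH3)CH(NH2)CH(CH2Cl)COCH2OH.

3

terminal –CHO: carbonyl C bonded to H and C → aldehyde.
–OH on an sp³ carbon → alcohol (secondary).
pendant –CHO: carbonyl C bonded to C and H → aldehyde.
pendant –COOH: carbonyl C bonded to C and –OH → carboxylic acid.
pendant –CH2OH on an sp³ backbone C → alcohol.
pendant –CHO: carbonyl C bonded to C and H → aldehyde.
pendant –CH2OH on an sp³ backbone C → alcohol.
pendant –OC(=O)CH3: an acyloxy group → ester.
–NH2 on an sp³ carbon with no adjacent C=O → amine.
pendant –CH2X: halogen on sp³ carbon → alkyl halide.
–C(=O)– with carbon on both sides → ketone.
–OH on an sp³ carbon → alcohol.
Aldehyde appears at: OHC, CH(CHO), CH(CHO) → 3.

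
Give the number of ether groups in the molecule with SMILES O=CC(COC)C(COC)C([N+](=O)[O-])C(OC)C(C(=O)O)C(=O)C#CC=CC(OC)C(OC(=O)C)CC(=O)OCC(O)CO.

4

terminal –CHO: carbonyl C bonded to H and C → aldehyde.
pendant –CH2OCH3: C–O–C linkage → ether.
pendant –CH2OCH3: C–O–C linkage → ether.
–NO2 on an sp³ carbon → nitro (the N=O is not a carbonyl).
pendant –OCH3: C–O–C with sp³ C, no adjacent C=O → ether.
pendant –COOH: carbonyl C bonded to C and –OH → carboxylic acid.
–C(=O)– with carbon on both sides → ketone.
C≡C triple bond → alkyne.
C=C double bond → alkene.
pendant –OCH3: C–O–C with sp³ C, no adjacent C=O → ether.
pendant –OC(=O)CH3: an acyloxy group → ester.
–C(=O)–O–C with C on the carbonyl side → ester.
–OH on an sp³ carbon → alcohol (secondary).
–OH on an sp³ carbon → alcohol.
Ether appears at: CH(CH2OCH3), CH(CH2OCH3), CH(OCH3), CH(OCH3) → 4.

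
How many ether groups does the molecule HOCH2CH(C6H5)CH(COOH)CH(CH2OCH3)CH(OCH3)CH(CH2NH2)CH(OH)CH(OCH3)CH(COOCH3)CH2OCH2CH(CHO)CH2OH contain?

Taking each segment in turn:
  HOCH2: HO– on an sp³ carbon → alcohol.
  CH(C6H5): pendant –C6H5: benzene ring → arene.
  CH(COOH): pendant –COOH: carbonyl C bonded to C and –OH → carboxylic acid.
  CH(CH2OCH3): pendant –CH2OCH3: C–O–C linkage → ether.
  CH(OCH3): pendant –OCH3: C–O–C with sp³ C, no adjacent C=O → ether.
  CH(CH2NH2): pendant –CH2NH2: N on sp³ C, no adjacent C=O → amine.
  CH(OH): –OH on an sp³ carbon → alcohol (secondary).
  CH(OCH3): pendant –OCH3: C–O–C with sp³ C, no adjacent C=O → ether.
  CH(COOCH3): pendant –COOCH3: carbonyl C bonded to C and –OCH3 → ester.
  CH2OCH2: C–O–C with sp³ carbons on both sides and no adjacent C=O → ether.
  CH(CHO): pendant –CHO: carbonyl C bonded to C and H → aldehyde.
  CH2OH: –OH on an sp³ carbon → alcohol.
Ether appears at: CH(CH2OCH3), CH(OCH3), CH(OCH3), CH2OCH2 → 4.

4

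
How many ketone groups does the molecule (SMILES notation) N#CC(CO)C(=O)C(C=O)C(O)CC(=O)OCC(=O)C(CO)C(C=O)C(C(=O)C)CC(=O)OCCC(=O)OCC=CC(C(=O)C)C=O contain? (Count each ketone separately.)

Taking each segment in turn:
  N≡C: N≡C–: carbon triple-bonded to nitrogen → nitrile.
  CH(CH2OH): pendant –CH2OH on an sp³ backbone C → alcohol.
  CO: –C(=O)– with carbon on both sides → ketone.
  CH(CHO): pendant –CHO: carbonyl C bonded to C and H → aldehyde.
  CH(OH): –OH on an sp³ carbon → alcohol (secondary).
  CH2COOCH2: –C(=O)–O–C with C on the carbonyl side → ester.
  CO: –C(=O)– with carbon on both sides → ketone.
  CH(CH2OH): pendant –CH2OH on an sp³ backbone C → alcohol.
  CH(CHO): pendant –CHO: carbonyl C bonded to C and H → aldehyde.
  CH(COCH3): pendant –COCH3: carbonyl C bonded to two carbons → ketone.
  CH2COOCH2: –C(=O)–O–C with C on the carbonyl side → ester.
  CH2COOCH2: –C(=O)–O–C with C on the carbonyl side → ester.
  CH=CH: C=C double bond → alkene.
  CH(COCH3): pendant –COCH3: carbonyl C bonded to two carbons → ketone.
  CHO: terminal –CHO: carbonyl C bonded to H and C → aldehyde.
Ketone appears at: CO, CO, CH(COCH3), CH(COCH3) → 4.

4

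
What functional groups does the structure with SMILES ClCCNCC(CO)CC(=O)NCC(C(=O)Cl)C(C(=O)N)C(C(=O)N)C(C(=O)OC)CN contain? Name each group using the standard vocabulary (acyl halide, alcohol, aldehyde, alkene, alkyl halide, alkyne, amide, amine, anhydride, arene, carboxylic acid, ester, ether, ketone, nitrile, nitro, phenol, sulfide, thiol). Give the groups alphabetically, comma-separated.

Working along the chain:
  ClCH2: halogen on an sp³ carbon → alkyl halide.
  CH2NHCH2: C–N–C with sp³ carbons and no adjacent C=O → amine (secondary).
  CH(CH2OH): pendant –CH2OH on an sp³ backbone C → alcohol.
  CH2CONHCH2: –C(=O)–N– linkage → amide (the N is not an amine).
  CH(COCl): pendant –C(=O)X: carbonyl C bonded to C and halogen → acyl halide.
  CH(CONH2): pendant –CONH2: carbonyl C bonded to C and N → amide.
  CH(CONH2): pendant –CONH2: carbonyl C bonded to C and N → amide.
  CH(COOCH3): pendant –COOCH3: carbonyl C bonded to C and –OCH3 → ester.
  CH2NH2: –NH2 on an sp³ carbon with no adjacent C=O → amine.

acyl halide, alcohol, alkyl halide, amide, amine, ester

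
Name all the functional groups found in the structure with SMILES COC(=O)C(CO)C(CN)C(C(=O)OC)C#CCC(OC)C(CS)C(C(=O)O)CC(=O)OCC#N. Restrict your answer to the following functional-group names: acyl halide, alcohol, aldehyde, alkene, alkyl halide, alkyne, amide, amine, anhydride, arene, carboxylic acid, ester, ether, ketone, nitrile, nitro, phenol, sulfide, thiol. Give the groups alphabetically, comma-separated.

alcohol, alkyne, amine, carboxylic acid, ester, ether, nitrile, thiol

Working along the chain:
  CH3OOC: CH3O–C(=O)–: carbonyl C bonded to C and to –OCH3 → ester (not ketone + ether).
  CH(CH2OH): pendant –CH2OH on an sp³ backbone C → alcohol.
  CH(CH2NH2): pendant –CH2NH2: N on sp³ C, no adjacent C=O → amine.
  CH(COOCH3): pendant –COOCH3: carbonyl C bonded to C and –OCH3 → ester.
  C≡C: C≡C triple bond → alkyne.
  CH(OCH3): pendant –OCH3: C–O–C with sp³ C, no adjacent C=O → ether.
  CH(CH2SH): pendant –CH2SH → thiol.
  CH(COOH): pendant –COOH: carbonyl C bonded to C and –OH → carboxylic acid.
  CH2COOCH2: –C(=O)–O–C with C on the carbonyl side → ester.
  CN: –C≡N: carbon triple-bonded to nitrogen → nitrile.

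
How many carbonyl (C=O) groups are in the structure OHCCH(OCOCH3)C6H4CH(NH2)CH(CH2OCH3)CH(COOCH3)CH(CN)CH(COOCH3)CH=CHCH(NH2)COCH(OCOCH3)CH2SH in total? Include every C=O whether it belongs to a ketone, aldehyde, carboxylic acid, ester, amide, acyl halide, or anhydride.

6

OHC: aldehyde, 1 C=O (running total 1).
CH(OCOCH3): ester, 1 C=O (running total 2).
CH(COOCH3): ester, 1 C=O (running total 3).
CH(COOCH3): ester, 1 C=O (running total 4).
CO: ketone, 1 C=O (running total 5).
CH(OCOCH3): ester, 1 C=O (running total 6).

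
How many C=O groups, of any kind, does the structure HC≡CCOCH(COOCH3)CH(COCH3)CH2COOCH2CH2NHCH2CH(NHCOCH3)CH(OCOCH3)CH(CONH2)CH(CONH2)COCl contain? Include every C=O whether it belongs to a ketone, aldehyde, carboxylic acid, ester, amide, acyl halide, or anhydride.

CO: ketone, 1 C=O (running total 1).
CH(COOCH3): ester, 1 C=O (running total 2).
CH(COCH3): ketone, 1 C=O (running total 3).
CH2COOCH2: ester, 1 C=O (running total 4).
CH(NHCOCH3): amide, 1 C=O (running total 5).
CH(OCOCH3): ester, 1 C=O (running total 6).
CH(CONH2): amide, 1 C=O (running total 7).
CH(CONH2): amide, 1 C=O (running total 8).
COCl: acyl halide, 1 C=O (running total 9).

9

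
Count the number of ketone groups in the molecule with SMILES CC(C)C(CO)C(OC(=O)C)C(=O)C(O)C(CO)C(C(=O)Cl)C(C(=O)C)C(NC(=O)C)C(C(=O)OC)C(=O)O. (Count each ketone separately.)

Reading the structure from left to right:
  CH(CH2OH): pendant –CH2OH on an sp³ backbone C → alcohol.
  CH(OCOCH3): pendant –OC(=O)CH3: an acyloxy group → ester.
  CO: –C(=O)– with carbon on both sides → ketone.
  CH(OH): –OH on an sp³ carbon → alcohol (secondary).
  CH(CH2OH): pendant –CH2OH on an sp³ backbone C → alcohol.
  CH(COCl): pendant –C(=O)X: carbonyl C bonded to C and halogen → acyl halide.
  CH(COCH3): pendant –COCH3: carbonyl C bonded to two carbons → ketone.
  CH(NHCOCH3): pendant –NHC(=O)CH3: N bonded to a carbonyl → amide (not amine).
  CH(COOCH3): pendant –COOCH3: carbonyl C bonded to C and –OCH3 → ester.
  COOH: –COOH: carbonyl C bonded to –OH and C → carboxylic acid (the –OH is not a separate alcohol).
Ketone appears at: CO, CH(COCH3) → 2.

2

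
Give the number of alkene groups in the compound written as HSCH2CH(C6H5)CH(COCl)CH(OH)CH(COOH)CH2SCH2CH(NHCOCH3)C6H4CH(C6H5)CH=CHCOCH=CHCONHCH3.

Working along the chain:
  HSCH2: –SH on an sp³ carbon → thiol.
  CH(C6H5): pendant –C6H5: benzene ring → arene.
  CH(COCl): pendant –C(=O)X: carbonyl C bonded to C and halogen → acyl halide.
  CH(OH): –OH on an sp³ carbon → alcohol (secondary).
  CH(COOH): pendant –COOH: carbonyl C bonded to C and –OH → carboxylic acid.
  CH2SCH2: C–S–C linkage → sulfide (thioether).
  CH(NHCOCH3): pendant –NHC(=O)CH3: N bonded to a carbonyl → amide (not amine).
  C6H4: para-disubstituted benzene ring → arene.
  CH(C6H5): pendant –C6H5: benzene ring → arene.
  CH=CH: C=C double bond → alkene.
  CO: –C(=O)– with carbon on both sides → ketone.
  CH=CH: C=C double bond → alkene.
  CONHCH3: –C(=O)NHCH3: carbonyl C bonded to C and to N → amide (the N is not an amine).
Alkene appears at: CH=CH, CH=CH → 2.

2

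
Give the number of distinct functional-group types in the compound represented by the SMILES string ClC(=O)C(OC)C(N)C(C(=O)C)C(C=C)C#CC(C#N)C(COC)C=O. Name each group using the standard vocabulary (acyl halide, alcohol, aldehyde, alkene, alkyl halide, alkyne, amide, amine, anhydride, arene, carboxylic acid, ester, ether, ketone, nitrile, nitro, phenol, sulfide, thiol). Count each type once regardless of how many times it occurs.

8

Taking each segment in turn:
  ClCO: –C(=O)Cl: carbonyl C bonded to C and to a halogen → acyl halide (not alkyl halide).
  CH(OCH3): pendant –OCH3: C–O–C with sp³ C, no adjacent C=O → ether.
  CH(NH2): –NH2 on an sp³ carbon with no adjacent C=O → amine.
  CH(COCH3): pendant –COCH3: carbonyl C bonded to two carbons → ketone.
  CH(CH=CH2): pendant –CH=CH2: C=C double bond → alkene.
  C≡C: C≡C triple bond → alkyne.
  CH(CN): pendant –C≡N: nitrile.
  CH(CH2OCH3): pendant –CH2OCH3: C–O–C linkage → ether.
  CHO: terminal –CHO: carbonyl C bonded to H and C → aldehyde.
Distinct types present: acyl halide, aldehyde, alkene, alkyne, amine, ether, ketone, nitrile.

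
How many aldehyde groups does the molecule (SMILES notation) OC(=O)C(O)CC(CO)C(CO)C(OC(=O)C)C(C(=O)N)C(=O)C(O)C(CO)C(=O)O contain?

–COOH: carbonyl C bonded to –OH and C → carboxylic acid (the –OH is not a separate alcohol).
–OH on an sp³ carbon → alcohol (secondary).
pendant –CH2OH on an sp³ backbone C → alcohol.
pendant –CH2OH on an sp³ backbone C → alcohol.
pendant –OC(=O)CH3: an acyloxy group → ester.
pendant –CONH2: carbonyl C bonded to C and N → amide.
–C(=O)– with carbon on both sides → ketone.
–OH on an sp³ carbon → alcohol (secondary).
pendant –CH2OH on an sp³ backbone C → alcohol.
–COOH: carbonyl C bonded to –OH and C → carboxylic acid (the –OH is not a separate alcohol).
No segment is a aldehyde: HOOC is carboxylic acid, not aldehyde; CH(OCOCH3) is ester, not aldehyde; CO is ketone, not aldehyde. → 0.

0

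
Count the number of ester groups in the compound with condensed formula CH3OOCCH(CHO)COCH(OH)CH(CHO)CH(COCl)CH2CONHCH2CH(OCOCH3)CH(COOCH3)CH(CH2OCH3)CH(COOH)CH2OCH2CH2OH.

Reading the structure from left to right:
  CH3OOC: CH3O–C(=O)–: carbonyl C bonded to C and to –OCH3 → ester (not ketone + ether).
  CH(CHO): pendant –CHO: carbonyl C bonded to C and H → aldehyde.
  CO: –C(=O)– with carbon on both sides → ketone.
  CH(OH): –OH on an sp³ carbon → alcohol (secondary).
  CH(CHO): pendant –CHO: carbonyl C bonded to C and H → aldehyde.
  CH(COCl): pendant –C(=O)X: carbonyl C bonded to C and halogen → acyl halide.
  CH2CONHCH2: –C(=O)–N– linkage → amide (the N is not an amine).
  CH(OCOCH3): pendant –OC(=O)CH3: an acyloxy group → ester.
  CH(COOCH3): pendant –COOCH3: carbonyl C bonded to C and –OCH3 → ester.
  CH(CH2OCH3): pendant –CH2OCH3: C–O–C linkage → ether.
  CH(COOH): pendant –COOH: carbonyl C bonded to C and –OH → carboxylic acid.
  CH2OCH2: C–O–C with sp³ carbons on both sides and no adjacent C=O → ether.
  CH2OH: –OH on an sp³ carbon → alcohol.
Ester appears at: CH3OOC, CH(OCOCH3), CH(COOCH3) → 3.

3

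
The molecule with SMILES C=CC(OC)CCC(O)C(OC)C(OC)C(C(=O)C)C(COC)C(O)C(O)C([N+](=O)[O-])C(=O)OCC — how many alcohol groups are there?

3

C=C double bond → alkene.
pendant –OCH3: C–O–C with sp³ C, no adjacent C=O → ether.
–OH on an sp³ carbon → alcohol (secondary).
pendant –OCH3: C–O–C with sp³ C, no adjacent C=O → ether.
pendant –OCH3: C–O–C with sp³ C, no adjacent C=O → ether.
pendant –COCH3: carbonyl C bonded to two carbons → ketone.
pendant –CH2OCH3: C–O–C linkage → ether.
–OH on an sp³ carbon → alcohol (secondary).
–OH on an sp³ carbon → alcohol (secondary).
–NO2 on an sp³ carbon → nitro (the N=O is not a carbonyl).
–C(=O)OCH2CH3: carbonyl C bonded to C and to –OEt → ester.
Alcohol appears at: CH(OH), CH(OH), CH(OH) → 3.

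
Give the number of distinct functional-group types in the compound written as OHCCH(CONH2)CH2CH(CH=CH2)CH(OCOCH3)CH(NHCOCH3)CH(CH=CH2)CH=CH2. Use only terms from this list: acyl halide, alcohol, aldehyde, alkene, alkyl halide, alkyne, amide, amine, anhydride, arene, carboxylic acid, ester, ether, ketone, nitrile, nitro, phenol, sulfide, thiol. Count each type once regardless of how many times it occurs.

4

Reading the structure from left to right:
  OHC: terminal –CHO: carbonyl C bonded to H and C → aldehyde.
  CH(CONH2): pendant –CONH2: carbonyl C bonded to C and N → amide.
  CH(CH=CH2): pendant –CH=CH2: C=C double bond → alkene.
  CH(OCOCH3): pendant –OC(=O)CH3: an acyloxy group → ester.
  CH(NHCOCH3): pendant –NHC(=O)CH3: N bonded to a carbonyl → amide (not amine).
  CH(CH=CH2): pendant –CH=CH2: C=C double bond → alkene.
  CH=CH2: C=C double bond → alkene.
Distinct types present: aldehyde, alkene, amide, ester.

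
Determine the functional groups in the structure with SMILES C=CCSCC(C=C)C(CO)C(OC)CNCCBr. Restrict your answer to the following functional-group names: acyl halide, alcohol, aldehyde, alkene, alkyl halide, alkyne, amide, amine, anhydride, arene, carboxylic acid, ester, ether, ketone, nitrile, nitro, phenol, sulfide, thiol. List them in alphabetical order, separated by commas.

Reading the structure from left to right:
  CH2=CH: C=C double bond → alkene.
  CH2SCH2: C–S–C linkage → sulfide (thioether).
  CH(CH=CH2): pendant –CH=CH2: C=C double bond → alkene.
  CH(CH2OH): pendant –CH2OH on an sp³ backbone C → alcohol.
  CH(OCH3): pendant –OCH3: C–O–C with sp³ C, no adjacent C=O → ether.
  CH2NHCH2: C–N–C with sp³ carbons and no adjacent C=O → amine (secondary).
  CH2Br: halogen on an sp³ carbon → alkyl halide.

alcohol, alkene, alkyl halide, amine, ether, sulfide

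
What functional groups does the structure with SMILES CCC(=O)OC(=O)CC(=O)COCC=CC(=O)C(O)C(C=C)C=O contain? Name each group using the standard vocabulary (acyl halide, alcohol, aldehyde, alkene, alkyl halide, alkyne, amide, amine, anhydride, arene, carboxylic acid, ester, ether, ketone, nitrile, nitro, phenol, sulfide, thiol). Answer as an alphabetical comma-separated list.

alcohol, aldehyde, alkene, anhydride, ether, ketone

Working along the chain:
  CH2CO-O-COCH2: two acyl groups sharing one oxygen, –C(=O)–O–C(=O)– → anhydride.
  CO: –C(=O)– with carbon on both sides → ketone.
  CH2OCH2: C–O–C with sp³ carbons on both sides and no adjacent C=O → ether.
  CH=CH: C=C double bond → alkene.
  CO: –C(=O)– with carbon on both sides → ketone.
  CH(OH): –OH on an sp³ carbon → alcohol (secondary).
  CH(CH=CH2): pendant –CH=CH2: C=C double bond → alkene.
  CHO: terminal –CHO: carbonyl C bonded to H and C → aldehyde.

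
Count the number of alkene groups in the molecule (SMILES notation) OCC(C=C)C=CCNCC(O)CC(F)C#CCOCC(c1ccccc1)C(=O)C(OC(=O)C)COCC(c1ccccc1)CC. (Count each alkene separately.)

2

Working along the chain:
  HOCH2: HO– on an sp³ carbon → alcohol.
  CH(CH=CH2): pendant –CH=CH2: C=C double bond → alkene.
  CH=CH: C=C double bond → alkene.
  CH2NHCH2: C–N–C with sp³ carbons and no adjacent C=O → amine (secondary).
  CH(OH): –OH on an sp³ carbon → alcohol (secondary).
  CH(F): halogen on an sp³ carbon → alkyl halide.
  C≡C: C≡C triple bond → alkyne.
  CH2OCH2: C–O–C with sp³ carbons on both sides and no adjacent C=O → ether.
  CH(C6H5): pendant –C6H5: benzene ring → arene.
  CO: –C(=O)– with carbon on both sides → ketone.
  CH(OCOCH3): pendant –OC(=O)CH3: an acyloxy group → ester.
  CH2OCH2: C–O–C with sp³ carbons on both sides and no adjacent C=O → ether.
  CH(C6H5): pendant –C6H5: benzene ring → arene.
Alkene appears at: CH(CH=CH2), CH=CH → 2.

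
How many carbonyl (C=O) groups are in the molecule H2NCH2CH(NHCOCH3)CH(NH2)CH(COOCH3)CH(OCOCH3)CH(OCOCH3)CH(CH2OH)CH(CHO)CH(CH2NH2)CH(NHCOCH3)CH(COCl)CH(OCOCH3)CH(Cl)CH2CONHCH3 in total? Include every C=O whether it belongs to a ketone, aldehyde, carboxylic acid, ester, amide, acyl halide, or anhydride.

CH(NHCOCH3): amide, 1 C=O (running total 1).
CH(COOCH3): ester, 1 C=O (running total 2).
CH(OCOCH3): ester, 1 C=O (running total 3).
CH(OCOCH3): ester, 1 C=O (running total 4).
CH(CHO): aldehyde, 1 C=O (running total 5).
CH(NHCOCH3): amide, 1 C=O (running total 6).
CH(COCl): acyl halide, 1 C=O (running total 7).
CH(OCOCH3): ester, 1 C=O (running total 8).
CONHCH3: amide, 1 C=O (running total 9).

9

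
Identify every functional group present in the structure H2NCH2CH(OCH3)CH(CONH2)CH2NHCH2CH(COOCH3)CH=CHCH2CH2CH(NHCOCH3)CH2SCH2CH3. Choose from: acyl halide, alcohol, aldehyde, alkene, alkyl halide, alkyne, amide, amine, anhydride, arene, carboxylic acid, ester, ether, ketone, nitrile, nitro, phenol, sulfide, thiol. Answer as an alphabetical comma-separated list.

Reading the structure from left to right:
  H2NCH2: –NH2 on an sp³ carbon with no adjacent C=O → amine.
  CH(OCH3): pendant –OCH3: C–O–C with sp³ C, no adjacent C=O → ether.
  CH(CONH2): pendant –CONH2: carbonyl C bonded to C and N → amide.
  CH2NHCH2: C–N–C with sp³ carbons and no adjacent C=O → amine (secondary).
  CH(COOCH3): pendant –COOCH3: carbonyl C bonded to C and –OCH3 → ester.
  CH=CH: C=C double bond → alkene.
  CH(NHCOCH3): pendant –NHC(=O)CH3: N bonded to a carbonyl → amide (not amine).
  CH2SCH2: C–S–C linkage → sulfide (thioether).

alkene, amide, amine, ester, ether, sulfide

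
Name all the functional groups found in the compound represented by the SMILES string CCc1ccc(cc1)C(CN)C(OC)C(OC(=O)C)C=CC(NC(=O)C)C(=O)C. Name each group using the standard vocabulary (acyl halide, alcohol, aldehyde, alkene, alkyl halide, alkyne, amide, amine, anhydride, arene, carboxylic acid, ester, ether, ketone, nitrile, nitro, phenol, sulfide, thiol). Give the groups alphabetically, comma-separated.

para-disubstituted benzene ring → arene.
pendant –CH2NH2: N on sp³ C, no adjacent C=O → amine.
pendant –OCH3: C–O–C with sp³ C, no adjacent C=O → ether.
pendant –OC(=O)CH3: an acyloxy group → ester.
C=C double bond → alkene.
pendant –NHC(=O)CH3: N bonded to a carbonyl → amide (not amine).
–C(=O)– with carbon on both sides → ketone.

alkene, amide, amine, arene, ester, ether, ketone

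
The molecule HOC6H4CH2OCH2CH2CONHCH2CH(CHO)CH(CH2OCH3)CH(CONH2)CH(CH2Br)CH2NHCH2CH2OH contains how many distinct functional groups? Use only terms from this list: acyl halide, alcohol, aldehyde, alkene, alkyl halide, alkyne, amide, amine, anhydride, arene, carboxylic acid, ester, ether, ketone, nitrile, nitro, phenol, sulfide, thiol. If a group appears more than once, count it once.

8

Working along the chain:
  HOC6H4: –OH attached directly to an aromatic ring → phenol (not alcohol); the ring itself is an arene.
  CH2OCH2: C–O–C with sp³ carbons on both sides and no adjacent C=O → ether.
  CH2CONHCH2: –C(=O)–N– linkage → amide (the N is not an amine).
  CH(CHO): pendant –CHO: carbonyl C bonded to C and H → aldehyde.
  CH(CH2OCH3): pendant –CH2OCH3: C–O–C linkage → ether.
  CH(CONH2): pendant –CONH2: carbonyl C bonded to C and N → amide.
  CH(CH2Br): pendant –CH2X: halogen on sp³ carbon → alkyl halide.
  CH2NHCH2: C–N–C with sp³ carbons and no adjacent C=O → amine (secondary).
  CH2OH: –OH on an sp³ carbon → alcohol.
Distinct types present: alcohol, aldehyde, alkyl halide, amide, amine, arene, ether, phenol.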